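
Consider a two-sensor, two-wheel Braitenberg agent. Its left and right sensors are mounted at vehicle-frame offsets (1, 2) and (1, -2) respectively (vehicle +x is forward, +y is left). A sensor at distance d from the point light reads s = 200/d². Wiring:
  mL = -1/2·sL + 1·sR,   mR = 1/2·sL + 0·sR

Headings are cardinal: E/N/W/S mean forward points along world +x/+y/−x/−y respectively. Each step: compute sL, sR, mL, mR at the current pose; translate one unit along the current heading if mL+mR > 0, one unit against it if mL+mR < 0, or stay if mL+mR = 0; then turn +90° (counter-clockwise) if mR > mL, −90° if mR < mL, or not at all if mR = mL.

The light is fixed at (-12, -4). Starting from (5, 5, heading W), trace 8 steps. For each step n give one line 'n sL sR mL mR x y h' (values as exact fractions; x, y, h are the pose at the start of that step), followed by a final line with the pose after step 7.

n=0: pose=(5,5,W); sL=40/61, sR=200/377; mL=4660/22997, mR=20/61; mL+mR=200/377 → advance +1; mR−mL=2880/22997 → turn +1·90°
n=1: pose=(4,5,S); sL=50/97, sR=10/13; mL=645/1261, mR=25/97; mL+mR=10/13 → advance +1; mR−mL=-320/1261 → turn -1·90°
n=2: pose=(4,4,W); sL=200/261, sR=8/13; mL=788/3393, mR=100/261; mL+mR=8/13 → advance +1; mR−mL=512/3393 → turn +1·90°
n=3: pose=(3,4,S); sL=100/169, sR=100/109; mL=11450/18421, mR=50/169; mL+mR=100/109 → advance +1; mR−mL=-6000/18421 → turn -1·90°
n=4: pose=(3,3,W); sL=200/221, sR=200/277; mL=16500/61217, mR=100/221; mL+mR=200/277 → advance +1; mR−mL=11200/61217 → turn +1·90°
n=5: pose=(2,3,S); sL=50/73, sR=10/9; mL=505/657, mR=25/73; mL+mR=10/9 → advance +1; mR−mL=-280/657 → turn -1·90°
n=6: pose=(2,2,W); sL=40/37, sR=200/233; mL=2740/8621, mR=20/37; mL+mR=200/233 → advance +1; mR−mL=1920/8621 → turn +1·90°
n=7: pose=(1,2,S); sL=4/5, sR=100/73; mL=354/365, mR=2/5; mL+mR=100/73 → advance +1; mR−mL=-208/365 → turn -1·90°

0 40/61 200/377 4660/22997 20/61 5 5 W
1 50/97 10/13 645/1261 25/97 4 5 S
2 200/261 8/13 788/3393 100/261 4 4 W
3 100/169 100/109 11450/18421 50/169 3 4 S
4 200/221 200/277 16500/61217 100/221 3 3 W
5 50/73 10/9 505/657 25/73 2 3 S
6 40/37 200/233 2740/8621 20/37 2 2 W
7 4/5 100/73 354/365 2/5 1 2 S
final 1 1 W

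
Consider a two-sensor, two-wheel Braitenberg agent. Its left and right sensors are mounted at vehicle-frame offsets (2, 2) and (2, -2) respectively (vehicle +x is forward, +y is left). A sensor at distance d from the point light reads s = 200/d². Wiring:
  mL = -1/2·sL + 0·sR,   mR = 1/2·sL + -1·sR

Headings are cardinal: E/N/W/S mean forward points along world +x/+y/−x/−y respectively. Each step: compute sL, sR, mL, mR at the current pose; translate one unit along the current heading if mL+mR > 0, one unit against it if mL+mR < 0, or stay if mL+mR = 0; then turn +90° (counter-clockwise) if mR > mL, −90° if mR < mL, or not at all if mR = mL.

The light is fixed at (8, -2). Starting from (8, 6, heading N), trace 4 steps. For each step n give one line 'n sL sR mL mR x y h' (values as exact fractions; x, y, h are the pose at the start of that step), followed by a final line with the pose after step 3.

0 25/13 25/13 -25/26 -25/26 8 6 N
1 40/17 40/17 -20/17 -20/17 8 5 N
2 50/17 50/17 -25/17 -25/17 8 4 N
3 200/53 200/53 -100/53 -100/53 8 3 N
final 8 2 N

n=0: pose=(8,6,N); sL=25/13, sR=25/13; mL=-25/26, mR=-25/26; mL+mR=-25/13 → advance -1; mR−mL=0 → turn +0·90°
n=1: pose=(8,5,N); sL=40/17, sR=40/17; mL=-20/17, mR=-20/17; mL+mR=-40/17 → advance -1; mR−mL=0 → turn +0·90°
n=2: pose=(8,4,N); sL=50/17, sR=50/17; mL=-25/17, mR=-25/17; mL+mR=-50/17 → advance -1; mR−mL=0 → turn +0·90°
n=3: pose=(8,3,N); sL=200/53, sR=200/53; mL=-100/53, mR=-100/53; mL+mR=-200/53 → advance -1; mR−mL=0 → turn +0·90°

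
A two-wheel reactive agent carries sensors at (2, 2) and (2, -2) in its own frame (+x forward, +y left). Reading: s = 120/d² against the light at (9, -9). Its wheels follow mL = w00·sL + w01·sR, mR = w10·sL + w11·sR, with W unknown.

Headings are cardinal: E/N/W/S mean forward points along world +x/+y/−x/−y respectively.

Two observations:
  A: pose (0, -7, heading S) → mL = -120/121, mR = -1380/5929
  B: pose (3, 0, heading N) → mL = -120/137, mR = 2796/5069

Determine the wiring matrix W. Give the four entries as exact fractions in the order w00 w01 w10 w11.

obs A: pose=(0,-7,S) → sL=120/49, sR=120/121, mL=-120/121, mR=-1380/5929
obs B: pose=(3,0,N) → sL=24/37, sR=120/137, mL=-120/137, mR=2796/5069
sensor matrix S = [[120/49, 120/121], [24/37, 120/137]]; det S = 45135360/30054101
solve [mL_A; mL_B] = S·[w00; w01] and [mR_A; mR_B] = S·[w10; w11]:
  w00 = 0, w01 = -1, w10 = -1/2, w11 = 1

0 -1 -1/2 1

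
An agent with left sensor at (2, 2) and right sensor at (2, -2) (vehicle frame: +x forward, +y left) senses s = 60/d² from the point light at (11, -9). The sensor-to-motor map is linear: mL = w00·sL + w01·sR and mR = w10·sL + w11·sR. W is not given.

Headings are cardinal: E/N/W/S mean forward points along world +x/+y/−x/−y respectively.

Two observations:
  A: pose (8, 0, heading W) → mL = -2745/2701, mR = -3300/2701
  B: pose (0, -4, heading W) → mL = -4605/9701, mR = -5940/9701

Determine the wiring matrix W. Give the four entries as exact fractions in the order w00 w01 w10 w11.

obs A: pose=(8,0,W) → sL=30/37, sR=30/73, mL=-2745/2701, mR=-3300/2701
obs B: pose=(0,-4,W) → sL=30/89, sR=30/109, mL=-4605/9701, mR=-5940/9701
sensor matrix S = [[30/37, 30/73], [30/89, 30/109]]; det S = 2217600/26202401
solve [mL_A; mL_B] = S·[w00; w01] and [mR_A; mR_B] = S·[w10; w11]:
  w00 = -1, w01 = -1/2, w10 = -1, w11 = -1

-1 -1/2 -1 -1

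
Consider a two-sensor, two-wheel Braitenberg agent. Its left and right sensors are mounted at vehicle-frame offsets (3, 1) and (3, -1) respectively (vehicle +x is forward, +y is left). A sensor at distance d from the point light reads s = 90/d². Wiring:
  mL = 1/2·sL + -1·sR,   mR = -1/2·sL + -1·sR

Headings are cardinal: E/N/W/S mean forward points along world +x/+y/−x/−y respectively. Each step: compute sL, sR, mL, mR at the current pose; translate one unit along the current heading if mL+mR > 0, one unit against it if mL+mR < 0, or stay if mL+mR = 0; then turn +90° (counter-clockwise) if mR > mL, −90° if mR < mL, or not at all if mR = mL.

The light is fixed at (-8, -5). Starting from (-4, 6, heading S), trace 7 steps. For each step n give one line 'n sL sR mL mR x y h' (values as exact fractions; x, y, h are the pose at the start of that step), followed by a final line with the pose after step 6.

n=0: pose=(-4,6,S); sL=90/89, sR=90/73; mL=-4725/6497, mR=-11295/6497; mL+mR=-180/73 → advance -1; mR−mL=-90/89 → turn -1·90°
n=1: pose=(-4,7,W); sL=45/61, sR=9/17; mL=-333/2074, mR=-1863/2074; mL+mR=-18/17 → advance -1; mR−mL=-45/61 → turn -1·90°
n=2: pose=(-3,7,N); sL=90/241, sR=10/29; mL=-1105/6989, mR=-3715/6989; mL+mR=-20/29 → advance -1; mR−mL=-90/241 → turn -1·90°
n=3: pose=(-3,6,E); sL=45/104, sR=45/82; mL=-2835/8528, mR=-6525/8528; mL+mR=-45/41 → advance -1; mR−mL=-45/104 → turn -1·90°
n=4: pose=(-4,6,S); sL=90/89, sR=90/73; mL=-4725/6497, mR=-11295/6497; mL+mR=-180/73 → advance -1; mR−mL=-90/89 → turn -1·90°
n=5: pose=(-4,7,W); sL=45/61, sR=9/17; mL=-333/2074, mR=-1863/2074; mL+mR=-18/17 → advance -1; mR−mL=-45/61 → turn -1·90°
n=6: pose=(-3,7,N); sL=90/241, sR=10/29; mL=-1105/6989, mR=-3715/6989; mL+mR=-20/29 → advance -1; mR−mL=-90/241 → turn -1·90°

0 90/89 90/73 -4725/6497 -11295/6497 -4 6 S
1 45/61 9/17 -333/2074 -1863/2074 -4 7 W
2 90/241 10/29 -1105/6989 -3715/6989 -3 7 N
3 45/104 45/82 -2835/8528 -6525/8528 -3 6 E
4 90/89 90/73 -4725/6497 -11295/6497 -4 6 S
5 45/61 9/17 -333/2074 -1863/2074 -4 7 W
6 90/241 10/29 -1105/6989 -3715/6989 -3 7 N
final -3 6 E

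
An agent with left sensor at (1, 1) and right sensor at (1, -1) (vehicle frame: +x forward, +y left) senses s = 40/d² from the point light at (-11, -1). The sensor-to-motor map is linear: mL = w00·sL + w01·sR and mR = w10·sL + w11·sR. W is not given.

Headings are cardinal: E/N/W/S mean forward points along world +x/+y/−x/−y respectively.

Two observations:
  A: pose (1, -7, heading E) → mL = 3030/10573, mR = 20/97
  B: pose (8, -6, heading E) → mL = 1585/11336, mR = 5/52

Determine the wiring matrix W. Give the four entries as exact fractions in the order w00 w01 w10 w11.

obs A: pose=(1,-7,E) → sL=20/97, sR=20/109, mL=3030/10573, mR=20/97
obs B: pose=(8,-6,E) → sL=5/52, sR=10/109, mL=1585/11336, mR=5/52
sensor matrix S = [[20/97, 20/109], [5/52, 10/109]]; det S = 175/137449
solve [mL_A; mL_B] = S·[w00; w01] and [mR_A; mR_B] = S·[w10; w11]:
  w00 = 1/2, w01 = 1, w10 = 1, w11 = 0

1/2 1 1 0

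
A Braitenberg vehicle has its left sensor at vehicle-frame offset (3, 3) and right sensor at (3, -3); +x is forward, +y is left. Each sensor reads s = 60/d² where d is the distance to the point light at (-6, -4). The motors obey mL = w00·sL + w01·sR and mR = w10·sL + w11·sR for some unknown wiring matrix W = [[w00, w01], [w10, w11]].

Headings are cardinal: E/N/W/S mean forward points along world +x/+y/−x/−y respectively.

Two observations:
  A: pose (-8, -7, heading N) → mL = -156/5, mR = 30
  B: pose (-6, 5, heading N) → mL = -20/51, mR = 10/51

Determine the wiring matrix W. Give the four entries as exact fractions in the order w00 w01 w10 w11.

obs A: pose=(-8,-7,N) → sL=12/5, sR=60, mL=-156/5, mR=30
obs B: pose=(-6,5,N) → sL=20/51, sR=20/51, mL=-20/51, mR=10/51
sensor matrix S = [[12/5, 60], [20/51, 20/51]]; det S = -384/17
solve [mL_A; mL_B] = S·[w00; w01] and [mR_A; mR_B] = S·[w10; w11]:
  w00 = -1/2, w01 = -1/2, w10 = 0, w11 = 1/2

-1/2 -1/2 0 1/2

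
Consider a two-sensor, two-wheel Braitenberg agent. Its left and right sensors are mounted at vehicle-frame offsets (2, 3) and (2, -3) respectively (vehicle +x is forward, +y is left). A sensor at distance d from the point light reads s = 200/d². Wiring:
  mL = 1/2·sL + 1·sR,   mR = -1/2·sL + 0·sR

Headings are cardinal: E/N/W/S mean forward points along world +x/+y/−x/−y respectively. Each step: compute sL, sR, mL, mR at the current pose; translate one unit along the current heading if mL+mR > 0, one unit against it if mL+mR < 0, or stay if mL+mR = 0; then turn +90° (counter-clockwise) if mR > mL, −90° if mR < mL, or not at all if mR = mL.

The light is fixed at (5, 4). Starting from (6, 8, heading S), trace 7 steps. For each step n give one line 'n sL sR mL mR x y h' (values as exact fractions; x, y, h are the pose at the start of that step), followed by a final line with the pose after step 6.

0 10 25 30 -5 6 8 S
1 200 200/37 3900/37 -100 6 7 W
2 100/17 100/17 150/17 -50/17 5 7 N
3 200/53 40 2220/53 -100/53 5 8 E
4 10 25 30 -5 6 8 S
5 200 200/37 3900/37 -100 6 7 W
6 100/17 100/17 150/17 -50/17 5 7 N
final 5 8 E

n=0: pose=(6,8,S); sL=10, sR=25; mL=30, mR=-5; mL+mR=25 → advance +1; mR−mL=-35 → turn -1·90°
n=1: pose=(6,7,W); sL=200, sR=200/37; mL=3900/37, mR=-100; mL+mR=200/37 → advance +1; mR−mL=-7600/37 → turn -1·90°
n=2: pose=(5,7,N); sL=100/17, sR=100/17; mL=150/17, mR=-50/17; mL+mR=100/17 → advance +1; mR−mL=-200/17 → turn -1·90°
n=3: pose=(5,8,E); sL=200/53, sR=40; mL=2220/53, mR=-100/53; mL+mR=40 → advance +1; mR−mL=-2320/53 → turn -1·90°
n=4: pose=(6,8,S); sL=10, sR=25; mL=30, mR=-5; mL+mR=25 → advance +1; mR−mL=-35 → turn -1·90°
n=5: pose=(6,7,W); sL=200, sR=200/37; mL=3900/37, mR=-100; mL+mR=200/37 → advance +1; mR−mL=-7600/37 → turn -1·90°
n=6: pose=(5,7,N); sL=100/17, sR=100/17; mL=150/17, mR=-50/17; mL+mR=100/17 → advance +1; mR−mL=-200/17 → turn -1·90°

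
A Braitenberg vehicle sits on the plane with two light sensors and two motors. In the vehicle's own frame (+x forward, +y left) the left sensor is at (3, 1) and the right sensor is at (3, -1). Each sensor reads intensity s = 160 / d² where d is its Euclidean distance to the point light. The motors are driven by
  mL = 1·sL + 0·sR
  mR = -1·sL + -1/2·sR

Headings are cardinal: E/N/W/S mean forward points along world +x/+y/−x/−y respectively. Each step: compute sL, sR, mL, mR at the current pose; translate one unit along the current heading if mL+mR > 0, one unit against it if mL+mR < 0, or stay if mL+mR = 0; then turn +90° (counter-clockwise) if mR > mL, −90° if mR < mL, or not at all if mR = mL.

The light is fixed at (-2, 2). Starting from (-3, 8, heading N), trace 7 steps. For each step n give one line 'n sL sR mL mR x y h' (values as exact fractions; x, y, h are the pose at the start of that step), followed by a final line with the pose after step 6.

0 32/17 160/81 32/17 -3952/1377 -3 8 N
1 4 8 4 -8 -3 7 E
2 32 160/13 32 -496/13 -4 7 S
3 16/5 80/37 16/5 -792/185 -4 8 W
4 32/17 160/81 32/17 -3952/1377 -3 8 N
5 4 8 4 -8 -3 7 E
6 32 160/13 32 -496/13 -4 7 S
final -4 8 W

n=0: pose=(-3,8,N); sL=32/17, sR=160/81; mL=32/17, mR=-3952/1377; mL+mR=-80/81 → advance -1; mR−mL=-6544/1377 → turn -1·90°
n=1: pose=(-3,7,E); sL=4, sR=8; mL=4, mR=-8; mL+mR=-4 → advance -1; mR−mL=-12 → turn -1·90°
n=2: pose=(-4,7,S); sL=32, sR=160/13; mL=32, mR=-496/13; mL+mR=-80/13 → advance -1; mR−mL=-912/13 → turn -1·90°
n=3: pose=(-4,8,W); sL=16/5, sR=80/37; mL=16/5, mR=-792/185; mL+mR=-40/37 → advance -1; mR−mL=-1384/185 → turn -1·90°
n=4: pose=(-3,8,N); sL=32/17, sR=160/81; mL=32/17, mR=-3952/1377; mL+mR=-80/81 → advance -1; mR−mL=-6544/1377 → turn -1·90°
n=5: pose=(-3,7,E); sL=4, sR=8; mL=4, mR=-8; mL+mR=-4 → advance -1; mR−mL=-12 → turn -1·90°
n=6: pose=(-4,7,S); sL=32, sR=160/13; mL=32, mR=-496/13; mL+mR=-80/13 → advance -1; mR−mL=-912/13 → turn -1·90°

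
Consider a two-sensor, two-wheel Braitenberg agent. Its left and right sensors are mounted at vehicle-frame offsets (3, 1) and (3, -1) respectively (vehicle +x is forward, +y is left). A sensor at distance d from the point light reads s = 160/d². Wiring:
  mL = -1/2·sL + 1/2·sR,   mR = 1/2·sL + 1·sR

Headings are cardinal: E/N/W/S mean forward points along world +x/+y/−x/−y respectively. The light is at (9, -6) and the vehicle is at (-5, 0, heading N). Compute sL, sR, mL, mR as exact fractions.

80/153 16/25 224/3825 3448/3825

left sensor world pos  = (-6, 3); dL² = 306
right sensor world pos = (-4, 3); dR² = 250
sL = 160/306 = 80/153
sR = 160/250 = 16/25
mL = -1/2·sL + 1/2·sR = 224/3825
mR = 1/2·sL + 1·sR = 3448/3825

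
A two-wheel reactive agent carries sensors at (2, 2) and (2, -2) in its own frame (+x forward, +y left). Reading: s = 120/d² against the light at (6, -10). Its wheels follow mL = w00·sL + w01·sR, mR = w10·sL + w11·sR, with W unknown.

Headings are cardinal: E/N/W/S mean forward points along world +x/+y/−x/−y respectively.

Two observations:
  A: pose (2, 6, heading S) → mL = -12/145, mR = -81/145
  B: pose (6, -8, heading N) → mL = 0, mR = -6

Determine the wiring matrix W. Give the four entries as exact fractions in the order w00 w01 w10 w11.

-1 1 -1/2 -1/2

obs A: pose=(2,6,S) → sL=3/5, sR=15/29, mL=-12/145, mR=-81/145
obs B: pose=(6,-8,N) → sL=6, sR=6, mL=0, mR=-6
sensor matrix S = [[3/5, 15/29], [6, 6]]; det S = 72/145
solve [mL_A; mL_B] = S·[w00; w01] and [mR_A; mR_B] = S·[w10; w11]:
  w00 = -1, w01 = 1, w10 = -1/2, w11 = -1/2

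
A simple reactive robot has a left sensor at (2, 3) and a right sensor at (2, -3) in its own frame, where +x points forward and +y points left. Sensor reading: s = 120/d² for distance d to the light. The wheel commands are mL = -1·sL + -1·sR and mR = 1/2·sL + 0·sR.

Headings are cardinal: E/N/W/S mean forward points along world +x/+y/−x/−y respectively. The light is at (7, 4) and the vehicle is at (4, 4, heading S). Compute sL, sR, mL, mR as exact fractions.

left sensor world pos  = (7, 2); dL² = 4
right sensor world pos = (1, 2); dR² = 40
sL = 120/4 = 30
sR = 120/40 = 3
mL = -1·sL + -1·sR = -33
mR = 1/2·sL + 0·sR = 15

30 3 -33 15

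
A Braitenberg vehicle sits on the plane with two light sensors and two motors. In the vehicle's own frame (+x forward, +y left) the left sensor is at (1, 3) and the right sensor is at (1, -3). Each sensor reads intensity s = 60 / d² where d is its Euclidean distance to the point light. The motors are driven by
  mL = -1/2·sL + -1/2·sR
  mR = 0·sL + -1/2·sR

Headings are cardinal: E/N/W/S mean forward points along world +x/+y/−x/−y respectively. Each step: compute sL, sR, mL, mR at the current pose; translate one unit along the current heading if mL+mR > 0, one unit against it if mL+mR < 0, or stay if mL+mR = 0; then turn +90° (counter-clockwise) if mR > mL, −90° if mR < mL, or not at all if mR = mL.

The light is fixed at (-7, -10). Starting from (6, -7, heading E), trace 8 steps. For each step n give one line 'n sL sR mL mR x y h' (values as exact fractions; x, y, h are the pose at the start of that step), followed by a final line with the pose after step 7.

0 15/58 15/49 -1605/5684 -15/98 6 -7 E
1 60/97 60/241 -10140/23377 -30/241 5 -7 N
2 30/61 30/73 -2010/4453 -15/73 5 -8 W
3 60/257 60/101 -10740/25957 -30/101 6 -8 S
4 15/58 15/49 -1605/5684 -15/98 6 -7 E
5 60/97 60/241 -10140/23377 -30/241 5 -7 N
6 30/61 30/73 -2010/4453 -15/73 5 -8 W
7 60/257 60/101 -10740/25957 -30/101 6 -8 S
final 6 -7 E

n=0: pose=(6,-7,E); sL=15/58, sR=15/49; mL=-1605/5684, mR=-15/98; mL+mR=-2475/5684 → advance -1; mR−mL=15/116 → turn +1·90°
n=1: pose=(5,-7,N); sL=60/97, sR=60/241; mL=-10140/23377, mR=-30/241; mL+mR=-13050/23377 → advance -1; mR−mL=30/97 → turn +1·90°
n=2: pose=(5,-8,W); sL=30/61, sR=30/73; mL=-2010/4453, mR=-15/73; mL+mR=-2925/4453 → advance -1; mR−mL=15/61 → turn +1·90°
n=3: pose=(6,-8,S); sL=60/257, sR=60/101; mL=-10740/25957, mR=-30/101; mL+mR=-18450/25957 → advance -1; mR−mL=30/257 → turn +1·90°
n=4: pose=(6,-7,E); sL=15/58, sR=15/49; mL=-1605/5684, mR=-15/98; mL+mR=-2475/5684 → advance -1; mR−mL=15/116 → turn +1·90°
n=5: pose=(5,-7,N); sL=60/97, sR=60/241; mL=-10140/23377, mR=-30/241; mL+mR=-13050/23377 → advance -1; mR−mL=30/97 → turn +1·90°
n=6: pose=(5,-8,W); sL=30/61, sR=30/73; mL=-2010/4453, mR=-15/73; mL+mR=-2925/4453 → advance -1; mR−mL=15/61 → turn +1·90°
n=7: pose=(6,-8,S); sL=60/257, sR=60/101; mL=-10740/25957, mR=-30/101; mL+mR=-18450/25957 → advance -1; mR−mL=30/257 → turn +1·90°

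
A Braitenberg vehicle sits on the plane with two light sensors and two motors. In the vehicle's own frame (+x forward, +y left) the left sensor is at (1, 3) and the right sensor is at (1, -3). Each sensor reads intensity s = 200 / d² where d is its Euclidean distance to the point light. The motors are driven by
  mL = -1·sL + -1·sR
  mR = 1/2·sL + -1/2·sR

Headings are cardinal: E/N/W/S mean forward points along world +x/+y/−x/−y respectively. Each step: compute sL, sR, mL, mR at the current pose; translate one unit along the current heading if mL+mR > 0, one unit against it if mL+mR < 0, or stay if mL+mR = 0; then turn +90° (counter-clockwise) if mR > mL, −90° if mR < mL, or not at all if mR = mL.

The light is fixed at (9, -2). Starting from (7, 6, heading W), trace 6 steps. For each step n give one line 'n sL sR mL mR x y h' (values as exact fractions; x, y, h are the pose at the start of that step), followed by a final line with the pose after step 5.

0 100/17 20/13 -1640/221 480/221 7 6 W
1 200/53 40/13 -4720/689 240/689 8 6 S
2 25/18 50/9 -125/18 -25/12 8 7 E
3 8/5 200/101 -1808/505 -96/505 7 7 N
4 100/17 20/13 -1640/221 480/221 7 6 W
5 200/53 40/13 -4720/689 240/689 8 6 S
final 8 7 E

n=0: pose=(7,6,W); sL=100/17, sR=20/13; mL=-1640/221, mR=480/221; mL+mR=-1160/221 → advance -1; mR−mL=2120/221 → turn +1·90°
n=1: pose=(8,6,S); sL=200/53, sR=40/13; mL=-4720/689, mR=240/689; mL+mR=-4480/689 → advance -1; mR−mL=4960/689 → turn +1·90°
n=2: pose=(8,7,E); sL=25/18, sR=50/9; mL=-125/18, mR=-25/12; mL+mR=-325/36 → advance -1; mR−mL=175/36 → turn +1·90°
n=3: pose=(7,7,N); sL=8/5, sR=200/101; mL=-1808/505, mR=-96/505; mL+mR=-1904/505 → advance -1; mR−mL=1712/505 → turn +1·90°
n=4: pose=(7,6,W); sL=100/17, sR=20/13; mL=-1640/221, mR=480/221; mL+mR=-1160/221 → advance -1; mR−mL=2120/221 → turn +1·90°
n=5: pose=(8,6,S); sL=200/53, sR=40/13; mL=-4720/689, mR=240/689; mL+mR=-4480/689 → advance -1; mR−mL=4960/689 → turn +1·90°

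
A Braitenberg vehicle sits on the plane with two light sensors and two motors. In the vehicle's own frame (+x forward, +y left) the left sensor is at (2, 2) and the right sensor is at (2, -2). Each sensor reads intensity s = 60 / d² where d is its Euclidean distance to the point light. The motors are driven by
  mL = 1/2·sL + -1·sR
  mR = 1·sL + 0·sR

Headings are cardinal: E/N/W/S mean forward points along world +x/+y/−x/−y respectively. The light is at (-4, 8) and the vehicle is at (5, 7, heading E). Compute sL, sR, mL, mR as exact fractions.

30/61 6/13 -171/793 30/61

left sensor world pos  = (7, 9); dL² = 122
right sensor world pos = (7, 5); dR² = 130
sL = 60/122 = 30/61
sR = 60/130 = 6/13
mL = 1/2·sL + -1·sR = -171/793
mR = 1·sL + 0·sR = 30/61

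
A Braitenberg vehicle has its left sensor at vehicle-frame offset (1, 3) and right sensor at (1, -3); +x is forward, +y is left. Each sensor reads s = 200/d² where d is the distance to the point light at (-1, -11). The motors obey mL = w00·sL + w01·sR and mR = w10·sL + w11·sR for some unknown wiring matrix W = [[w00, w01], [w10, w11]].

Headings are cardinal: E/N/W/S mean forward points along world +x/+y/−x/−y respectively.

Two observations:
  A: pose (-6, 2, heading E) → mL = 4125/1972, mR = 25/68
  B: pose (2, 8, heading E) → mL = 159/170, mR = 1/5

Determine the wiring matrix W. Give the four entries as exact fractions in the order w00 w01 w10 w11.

1/2 1 1/2 0

obs A: pose=(-6,2,E) → sL=25/34, sR=50/29, mL=4125/1972, mR=25/68
obs B: pose=(2,8,E) → sL=2/5, sR=25/34, mL=159/170, mR=1/5
sensor matrix S = [[25/34, 50/29], [2/5, 25/34]]; det S = -4995/33524
solve [mL_A; mL_B] = S·[w00; w01] and [mR_A; mR_B] = S·[w10; w11]:
  w00 = 1/2, w01 = 1, w10 = 1/2, w11 = 0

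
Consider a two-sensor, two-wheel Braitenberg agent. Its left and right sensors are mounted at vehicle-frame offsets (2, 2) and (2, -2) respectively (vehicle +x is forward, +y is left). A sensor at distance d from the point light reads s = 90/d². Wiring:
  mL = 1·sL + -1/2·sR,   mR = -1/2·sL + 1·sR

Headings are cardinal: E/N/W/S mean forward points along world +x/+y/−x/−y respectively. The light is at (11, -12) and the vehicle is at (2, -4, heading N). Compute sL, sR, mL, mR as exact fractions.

left sensor world pos  = (0, -2); dL² = 221
right sensor world pos = (4, -2); dR² = 149
sL = 90/221 = 90/221
sR = 90/149 = 90/149
mL = 1·sL + -1/2·sR = 3465/32929
mR = -1/2·sL + 1·sR = 13185/32929

90/221 90/149 3465/32929 13185/32929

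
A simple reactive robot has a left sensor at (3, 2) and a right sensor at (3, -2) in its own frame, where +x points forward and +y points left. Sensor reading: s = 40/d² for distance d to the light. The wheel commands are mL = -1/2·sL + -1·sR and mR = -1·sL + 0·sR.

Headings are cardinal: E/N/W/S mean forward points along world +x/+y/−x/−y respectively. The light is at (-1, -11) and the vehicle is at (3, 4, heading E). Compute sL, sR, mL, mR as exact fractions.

left sensor world pos  = (6, 6); dL² = 338
right sensor world pos = (6, 2); dR² = 218
sL = 40/338 = 20/169
sR = 40/218 = 20/109
mL = -1/2·sL + -1·sR = -4470/18421
mR = -1·sL + 0·sR = -20/169

20/169 20/109 -4470/18421 -20/169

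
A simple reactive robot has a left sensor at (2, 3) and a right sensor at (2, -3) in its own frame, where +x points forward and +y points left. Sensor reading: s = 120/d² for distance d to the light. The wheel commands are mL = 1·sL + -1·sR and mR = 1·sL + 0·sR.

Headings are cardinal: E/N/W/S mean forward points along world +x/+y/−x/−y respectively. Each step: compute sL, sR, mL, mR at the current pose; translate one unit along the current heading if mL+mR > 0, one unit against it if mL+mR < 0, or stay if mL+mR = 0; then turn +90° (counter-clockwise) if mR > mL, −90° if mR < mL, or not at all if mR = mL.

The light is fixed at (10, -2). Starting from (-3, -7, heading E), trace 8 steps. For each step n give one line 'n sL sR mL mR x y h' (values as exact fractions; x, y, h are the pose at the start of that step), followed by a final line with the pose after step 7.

n=0: pose=(-3,-7,E); sL=24/25, sR=24/37; mL=288/925, mR=24/25; mL+mR=1176/925 → advance +1; mR−mL=24/37 → turn +1·90°
n=1: pose=(-2,-7,N); sL=20/39, sR=4/3; mL=-32/39, mR=20/39; mL+mR=-4/13 → advance -1; mR−mL=4/3 → turn +1·90°
n=2: pose=(-2,-8,W); sL=120/277, sR=24/41; mL=-1728/11357, mR=120/277; mL+mR=3192/11357 → advance +1; mR−mL=24/41 → turn +1·90°
n=3: pose=(-3,-8,S); sL=30/41, sR=3/8; mL=117/328, mR=30/41; mL+mR=357/328 → advance +1; mR−mL=3/8 → turn +1·90°
n=4: pose=(-3,-9,E); sL=120/137, sR=120/221; mL=10080/30277, mR=120/137; mL+mR=36600/30277 → advance +1; mR−mL=120/221 → turn +1·90°
n=5: pose=(-2,-9,N); sL=12/25, sR=60/53; mL=-864/1325, mR=12/25; mL+mR=-228/1325 → advance -1; mR−mL=60/53 → turn +1·90°
n=6: pose=(-2,-10,W); sL=120/317, sR=120/221; mL=-11520/70057, mR=120/317; mL+mR=15000/70057 → advance +1; mR−mL=120/221 → turn +1·90°
n=7: pose=(-3,-10,S); sL=3/5, sR=30/89; mL=117/445, mR=3/5; mL+mR=384/445 → advance +1; mR−mL=30/89 → turn +1·90°

0 24/25 24/37 288/925 24/25 -3 -7 E
1 20/39 4/3 -32/39 20/39 -2 -7 N
2 120/277 24/41 -1728/11357 120/277 -2 -8 W
3 30/41 3/8 117/328 30/41 -3 -8 S
4 120/137 120/221 10080/30277 120/137 -3 -9 E
5 12/25 60/53 -864/1325 12/25 -2 -9 N
6 120/317 120/221 -11520/70057 120/317 -2 -10 W
7 3/5 30/89 117/445 3/5 -3 -10 S
final -3 -11 E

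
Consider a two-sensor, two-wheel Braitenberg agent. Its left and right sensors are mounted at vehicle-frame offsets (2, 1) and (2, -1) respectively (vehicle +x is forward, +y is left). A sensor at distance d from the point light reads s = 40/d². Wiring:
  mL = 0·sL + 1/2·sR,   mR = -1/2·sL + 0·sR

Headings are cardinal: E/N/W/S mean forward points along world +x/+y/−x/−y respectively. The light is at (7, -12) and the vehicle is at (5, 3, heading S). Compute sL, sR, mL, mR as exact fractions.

left sensor world pos  = (6, 1); dL² = 170
right sensor world pos = (4, 1); dR² = 178
sL = 40/170 = 4/17
sR = 40/178 = 20/89
mL = 0·sL + 1/2·sR = 10/89
mR = -1/2·sL + 0·sR = -2/17

4/17 20/89 10/89 -2/17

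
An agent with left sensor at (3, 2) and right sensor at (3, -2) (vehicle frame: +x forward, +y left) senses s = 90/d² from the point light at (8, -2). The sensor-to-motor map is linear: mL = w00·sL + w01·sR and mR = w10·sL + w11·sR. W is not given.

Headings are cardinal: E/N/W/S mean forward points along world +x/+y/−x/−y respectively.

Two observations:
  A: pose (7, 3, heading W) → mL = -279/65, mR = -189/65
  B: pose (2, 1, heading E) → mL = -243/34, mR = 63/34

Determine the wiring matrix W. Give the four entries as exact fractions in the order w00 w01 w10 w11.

-1 -1/2 -1 1/2

obs A: pose=(7,3,W) → sL=18/5, sR=18/13, mL=-279/65, mR=-189/65
obs B: pose=(2,1,E) → sL=45/17, sR=9, mL=-243/34, mR=63/34
sensor matrix S = [[18/5, 18/13], [45/17, 9]]; det S = 31752/1105
solve [mL_A; mL_B] = S·[w00; w01] and [mR_A; mR_B] = S·[w10; w11]:
  w00 = -1, w01 = -1/2, w10 = -1, w11 = 1/2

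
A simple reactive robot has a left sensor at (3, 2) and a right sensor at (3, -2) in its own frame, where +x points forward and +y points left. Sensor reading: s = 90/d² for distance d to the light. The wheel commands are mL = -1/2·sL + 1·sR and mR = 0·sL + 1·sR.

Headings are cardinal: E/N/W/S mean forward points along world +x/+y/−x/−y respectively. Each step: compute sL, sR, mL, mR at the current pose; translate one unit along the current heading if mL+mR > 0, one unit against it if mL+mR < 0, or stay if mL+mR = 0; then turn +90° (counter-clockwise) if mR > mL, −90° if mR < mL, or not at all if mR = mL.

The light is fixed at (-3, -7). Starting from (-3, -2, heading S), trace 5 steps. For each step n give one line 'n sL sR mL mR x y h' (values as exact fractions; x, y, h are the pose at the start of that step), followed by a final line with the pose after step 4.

0 45/4 45/4 45/8 45/4 -3 -2 S
1 2 90/13 77/13 90/13 -3 -3 E
2 9/5 45/29 189/290 45/29 -2 -3 N
3 90/13 90/53 -1215/689 90/53 -2 -2 W
4 9/2 45/2 81/4 45/2 -1 -2 S
final -1 -3 E

n=0: pose=(-3,-2,S); sL=45/4, sR=45/4; mL=45/8, mR=45/4; mL+mR=135/8 → advance +1; mR−mL=45/8 → turn +1·90°
n=1: pose=(-3,-3,E); sL=2, sR=90/13; mL=77/13, mR=90/13; mL+mR=167/13 → advance +1; mR−mL=1 → turn +1·90°
n=2: pose=(-2,-3,N); sL=9/5, sR=45/29; mL=189/290, mR=45/29; mL+mR=639/290 → advance +1; mR−mL=9/10 → turn +1·90°
n=3: pose=(-2,-2,W); sL=90/13, sR=90/53; mL=-1215/689, mR=90/53; mL+mR=-45/689 → advance -1; mR−mL=45/13 → turn +1·90°
n=4: pose=(-1,-2,S); sL=9/2, sR=45/2; mL=81/4, mR=45/2; mL+mR=171/4 → advance +1; mR−mL=9/4 → turn +1·90°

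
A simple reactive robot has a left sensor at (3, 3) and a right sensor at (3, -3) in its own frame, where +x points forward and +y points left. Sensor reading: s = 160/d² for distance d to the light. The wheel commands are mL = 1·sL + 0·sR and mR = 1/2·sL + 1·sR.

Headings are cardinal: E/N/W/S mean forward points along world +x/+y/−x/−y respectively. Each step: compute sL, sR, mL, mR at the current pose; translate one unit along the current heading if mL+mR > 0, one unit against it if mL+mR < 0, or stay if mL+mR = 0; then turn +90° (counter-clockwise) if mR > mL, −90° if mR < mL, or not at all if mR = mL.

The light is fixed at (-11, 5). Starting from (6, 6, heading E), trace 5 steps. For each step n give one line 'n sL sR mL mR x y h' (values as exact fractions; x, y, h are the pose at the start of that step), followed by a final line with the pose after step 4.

0 5/13 40/101 5/13 1545/2626 6 6 E
1 160/241 160/457 160/241 75120/110137 7 6 N
2 80/113 16/25 80/113 2808/2825 7 7 W
3 160/401 160/197 160/401 79920/78997 6 7 S
4 5/13 40/101 5/13 1545/2626 6 6 E
final 7 6 N

n=0: pose=(6,6,E); sL=5/13, sR=40/101; mL=5/13, mR=1545/2626; mL+mR=2555/2626 → advance +1; mR−mL=535/2626 → turn +1·90°
n=1: pose=(7,6,N); sL=160/241, sR=160/457; mL=160/241, mR=75120/110137; mL+mR=148240/110137 → advance +1; mR−mL=2000/110137 → turn +1·90°
n=2: pose=(7,7,W); sL=80/113, sR=16/25; mL=80/113, mR=2808/2825; mL+mR=4808/2825 → advance +1; mR−mL=808/2825 → turn +1·90°
n=3: pose=(6,7,S); sL=160/401, sR=160/197; mL=160/401, mR=79920/78997; mL+mR=111440/78997 → advance +1; mR−mL=48400/78997 → turn +1·90°
n=4: pose=(6,6,E); sL=5/13, sR=40/101; mL=5/13, mR=1545/2626; mL+mR=2555/2626 → advance +1; mR−mL=535/2626 → turn +1·90°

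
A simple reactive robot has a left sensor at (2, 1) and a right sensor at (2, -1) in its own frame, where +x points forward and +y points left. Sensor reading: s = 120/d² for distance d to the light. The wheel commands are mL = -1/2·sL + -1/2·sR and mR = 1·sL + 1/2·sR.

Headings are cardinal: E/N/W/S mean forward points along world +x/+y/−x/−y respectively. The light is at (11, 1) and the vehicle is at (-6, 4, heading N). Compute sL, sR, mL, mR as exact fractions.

left sensor world pos  = (-7, 6); dL² = 349
right sensor world pos = (-5, 6); dR² = 281
sL = 120/349 = 120/349
sR = 120/281 = 120/281
mL = -1/2·sL + -1/2·sR = -37800/98069
mR = 1·sL + 1/2·sR = 54660/98069

120/349 120/281 -37800/98069 54660/98069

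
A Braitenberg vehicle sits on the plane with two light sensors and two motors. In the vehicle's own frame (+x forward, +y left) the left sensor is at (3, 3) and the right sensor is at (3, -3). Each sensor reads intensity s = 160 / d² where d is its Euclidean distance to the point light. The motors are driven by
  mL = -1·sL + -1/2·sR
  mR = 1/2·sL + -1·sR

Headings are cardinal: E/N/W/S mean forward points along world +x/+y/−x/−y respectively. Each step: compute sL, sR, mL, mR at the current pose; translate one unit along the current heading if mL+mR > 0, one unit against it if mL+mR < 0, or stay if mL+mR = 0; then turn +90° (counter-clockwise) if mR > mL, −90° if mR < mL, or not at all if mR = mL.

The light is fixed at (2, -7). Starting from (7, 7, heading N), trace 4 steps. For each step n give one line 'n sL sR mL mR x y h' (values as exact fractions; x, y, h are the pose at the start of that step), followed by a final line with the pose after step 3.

n=0: pose=(7,7,N); sL=160/293, sR=160/353; mL=-79920/103429, mR=-18640/103429; mL+mR=-98560/103429 → advance -1; mR−mL=61280/103429 → turn +1·90°
n=1: pose=(7,6,W); sL=20/13, sR=8/13; mL=-24/13, mR=2/13; mL+mR=-22/13 → advance -1; mR−mL=2 → turn +1·90°
n=2: pose=(8,6,S); sL=160/181, sR=160/109; mL=-31920/19729, mR=-20240/19729; mL+mR=-52160/19729 → advance -1; mR−mL=11680/19729 → turn +1·90°
n=3: pose=(8,7,E); sL=16/37, sR=80/101; mL=-3096/3737, mR=-2152/3737; mL+mR=-5248/3737 → advance -1; mR−mL=944/3737 → turn +1·90°

0 160/293 160/353 -79920/103429 -18640/103429 7 7 N
1 20/13 8/13 -24/13 2/13 7 6 W
2 160/181 160/109 -31920/19729 -20240/19729 8 6 S
3 16/37 80/101 -3096/3737 -2152/3737 8 7 E
final 7 7 N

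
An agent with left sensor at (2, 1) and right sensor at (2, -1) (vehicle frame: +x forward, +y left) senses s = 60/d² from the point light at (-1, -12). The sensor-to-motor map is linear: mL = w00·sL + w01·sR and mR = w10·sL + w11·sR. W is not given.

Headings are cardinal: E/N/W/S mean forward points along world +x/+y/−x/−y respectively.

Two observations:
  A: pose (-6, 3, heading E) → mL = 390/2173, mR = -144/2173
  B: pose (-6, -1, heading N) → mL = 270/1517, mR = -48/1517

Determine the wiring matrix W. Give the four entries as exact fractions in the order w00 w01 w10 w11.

obs A: pose=(-6,3,E) → sL=12/53, sR=12/41, mL=390/2173, mR=-144/2173
obs B: pose=(-6,-1,N) → sL=12/41, sR=12/37, mL=270/1517, mR=-48/1517
sensor matrix S = [[12/53, 12/41], [12/41, 12/37]]; det S = -40320/3296441
solve [mL_A; mL_B] = S·[w00; w01] and [mR_A; mR_B] = S·[w10; w11]:
  w00 = -1/2, w01 = 1, w10 = 1, w11 = -1

-1/2 1 1 -1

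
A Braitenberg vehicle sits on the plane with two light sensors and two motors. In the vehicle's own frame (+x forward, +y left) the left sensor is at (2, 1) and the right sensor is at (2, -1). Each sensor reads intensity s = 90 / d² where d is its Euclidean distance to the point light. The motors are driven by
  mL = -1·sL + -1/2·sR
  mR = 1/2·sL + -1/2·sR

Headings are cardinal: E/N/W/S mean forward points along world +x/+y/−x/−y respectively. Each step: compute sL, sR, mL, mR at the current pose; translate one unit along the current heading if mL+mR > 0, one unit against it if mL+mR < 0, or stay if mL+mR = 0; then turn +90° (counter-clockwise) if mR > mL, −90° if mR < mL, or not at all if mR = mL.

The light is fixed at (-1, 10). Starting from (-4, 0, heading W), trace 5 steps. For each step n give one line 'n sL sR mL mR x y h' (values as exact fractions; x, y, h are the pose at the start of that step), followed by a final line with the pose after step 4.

0 45/73 45/53 -8055/7738 -450/3869 -4 0 W
1 18/29 10/17 -451/493 8/493 -3 0 S
2 45/32 9/10 -297/160 81/320 -3 1 E
3 18/13 90/53 -1539/689 -108/689 -4 1 N
4 45/73 45/53 -8055/7738 -450/3869 -4 0 W
final -3 0 S

n=0: pose=(-4,0,W); sL=45/73, sR=45/53; mL=-8055/7738, mR=-450/3869; mL+mR=-8955/7738 → advance -1; mR−mL=135/146 → turn +1·90°
n=1: pose=(-3,0,S); sL=18/29, sR=10/17; mL=-451/493, mR=8/493; mL+mR=-443/493 → advance -1; mR−mL=27/29 → turn +1·90°
n=2: pose=(-3,1,E); sL=45/32, sR=9/10; mL=-297/160, mR=81/320; mL+mR=-513/320 → advance -1; mR−mL=135/64 → turn +1·90°
n=3: pose=(-4,1,N); sL=18/13, sR=90/53; mL=-1539/689, mR=-108/689; mL+mR=-1647/689 → advance -1; mR−mL=27/13 → turn +1·90°
n=4: pose=(-4,0,W); sL=45/73, sR=45/53; mL=-8055/7738, mR=-450/3869; mL+mR=-8955/7738 → advance -1; mR−mL=135/146 → turn +1·90°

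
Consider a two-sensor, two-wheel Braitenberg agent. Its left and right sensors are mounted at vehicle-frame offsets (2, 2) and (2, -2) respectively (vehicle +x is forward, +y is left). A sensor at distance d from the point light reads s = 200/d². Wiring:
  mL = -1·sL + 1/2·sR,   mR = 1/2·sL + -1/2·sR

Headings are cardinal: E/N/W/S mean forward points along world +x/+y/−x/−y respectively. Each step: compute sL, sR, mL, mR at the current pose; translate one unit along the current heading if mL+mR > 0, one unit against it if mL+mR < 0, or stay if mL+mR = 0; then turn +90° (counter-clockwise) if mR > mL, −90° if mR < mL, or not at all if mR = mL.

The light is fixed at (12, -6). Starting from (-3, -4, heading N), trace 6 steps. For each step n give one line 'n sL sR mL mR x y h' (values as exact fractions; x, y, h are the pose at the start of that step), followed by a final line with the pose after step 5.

n=0: pose=(-3,-4,N); sL=40/61, sR=40/37; mL=-260/2257, mR=-480/2257; mL+mR=-20/61 → advance -1; mR−mL=-220/2257 → turn -1·90°
n=1: pose=(-3,-5,E); sL=100/89, sR=20/17; mL=-810/1513, mR=-40/1513; mL+mR=-50/89 → advance -1; mR−mL=770/1513 → turn +1·90°
n=2: pose=(-4,-5,N); sL=200/333, sR=40/41; mL=-1540/13653, mR=-2560/13653; mL+mR=-100/333 → advance -1; mR−mL=-340/4551 → turn -1·90°
n=3: pose=(-4,-6,E); sL=1, sR=1; mL=-1/2, mR=0; mL+mR=-1/2 → advance -1; mR−mL=1/2 → turn +1·90°
n=4: pose=(-5,-6,N); sL=40/73, sR=200/229; mL=-1860/16717, mR=-2720/16717; mL+mR=-20/73 → advance -1; mR−mL=-860/16717 → turn -1·90°
n=5: pose=(-5,-7,E); sL=100/113, sR=100/117; mL=-6050/13221, mR=200/13221; mL+mR=-50/113 → advance -1; mR−mL=6250/13221 → turn +1·90°

0 40/61 40/37 -260/2257 -480/2257 -3 -4 N
1 100/89 20/17 -810/1513 -40/1513 -3 -5 E
2 200/333 40/41 -1540/13653 -2560/13653 -4 -5 N
3 1 1 -1/2 0 -4 -6 E
4 40/73 200/229 -1860/16717 -2720/16717 -5 -6 N
5 100/113 100/117 -6050/13221 200/13221 -5 -7 E
final -6 -7 N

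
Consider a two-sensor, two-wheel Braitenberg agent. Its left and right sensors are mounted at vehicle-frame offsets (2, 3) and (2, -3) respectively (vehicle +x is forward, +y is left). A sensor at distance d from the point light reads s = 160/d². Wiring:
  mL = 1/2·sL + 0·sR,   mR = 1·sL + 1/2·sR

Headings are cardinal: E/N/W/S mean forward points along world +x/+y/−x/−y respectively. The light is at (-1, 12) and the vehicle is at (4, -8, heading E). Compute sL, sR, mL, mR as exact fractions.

left sensor world pos  = (6, -5); dL² = 338
right sensor world pos = (6, -11); dR² = 578
sL = 160/338 = 80/169
sR = 160/578 = 80/289
mL = 1/2·sL + 0·sR = 40/169
mR = 1·sL + 1/2·sR = 29880/48841

80/169 80/289 40/169 29880/48841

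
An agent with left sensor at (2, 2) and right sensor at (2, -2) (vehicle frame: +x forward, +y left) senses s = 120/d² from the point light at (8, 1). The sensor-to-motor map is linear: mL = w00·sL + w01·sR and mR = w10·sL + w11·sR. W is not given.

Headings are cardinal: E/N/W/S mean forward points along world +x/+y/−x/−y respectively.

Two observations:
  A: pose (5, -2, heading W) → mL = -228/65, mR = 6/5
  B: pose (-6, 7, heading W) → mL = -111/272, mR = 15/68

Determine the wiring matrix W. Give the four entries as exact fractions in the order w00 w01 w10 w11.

-1/2 -1/2 1/2 0

obs A: pose=(5,-2,W) → sL=12/5, sR=60/13, mL=-228/65, mR=6/5
obs B: pose=(-6,7,W) → sL=15/34, sR=3/8, mL=-111/272, mR=15/68
sensor matrix S = [[12/5, 60/13], [15/34, 3/8]]; det S = -2511/2210
solve [mL_A; mL_B] = S·[w00; w01] and [mR_A; mR_B] = S·[w10; w11]:
  w00 = -1/2, w01 = -1/2, w10 = 1/2, w11 = 0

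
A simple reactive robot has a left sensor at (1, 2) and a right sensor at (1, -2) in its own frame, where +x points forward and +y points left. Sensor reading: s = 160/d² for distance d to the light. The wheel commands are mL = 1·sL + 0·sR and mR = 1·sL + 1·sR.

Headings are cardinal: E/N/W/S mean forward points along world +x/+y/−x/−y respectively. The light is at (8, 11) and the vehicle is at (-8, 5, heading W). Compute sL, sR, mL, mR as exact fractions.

160/353 32/61 160/353 21056/21533

left sensor world pos  = (-9, 3); dL² = 353
right sensor world pos = (-9, 7); dR² = 305
sL = 160/353 = 160/353
sR = 160/305 = 32/61
mL = 1·sL + 0·sR = 160/353
mR = 1·sL + 1·sR = 21056/21533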